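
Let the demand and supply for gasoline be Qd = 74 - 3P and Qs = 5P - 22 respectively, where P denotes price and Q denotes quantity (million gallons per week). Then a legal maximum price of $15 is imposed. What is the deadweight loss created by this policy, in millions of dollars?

Equilibrium: 74 - 3P = 5P - 22, so 96 = 8P and P* = 12, Q* = 38.
The ceiling of 15 is above the equilibrium price 12, so it is not binding; the market clears at P* = 12, Q* = 38.
Since the control does not bind, no trades are prevented and deadweight loss is zero.

0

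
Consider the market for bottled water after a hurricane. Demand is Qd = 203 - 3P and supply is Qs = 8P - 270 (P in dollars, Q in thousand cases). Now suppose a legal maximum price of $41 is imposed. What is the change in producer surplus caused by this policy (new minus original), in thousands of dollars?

In a free market, 203 - 3P = 8P - 270 gives the equilibrium P* = 43, Q* = 74.
The ceiling of 41 is below the equilibrium price 43, so it binds.
At P = 41: Qd = 203 - 3·41 = 80 and Qs = 8·41 - 270 = 58.
Producer surplus without the control is ½ · (43 - 33.75) · 74 = 342.25.
With the ceiling, producers sell 58 units at 41, so PS = ½ · (41 - 33.75) · 58 = 210.25.
Change in producer surplus = 210.25 - 342.25 = -132.

-132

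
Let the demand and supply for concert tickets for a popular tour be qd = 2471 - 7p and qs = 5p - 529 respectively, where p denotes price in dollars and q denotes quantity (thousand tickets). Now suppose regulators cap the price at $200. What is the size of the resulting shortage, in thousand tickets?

600

Equilibrium: 2471 - 7p = 5p - 529, so 3000 = 12p and p* = 250, q* = 721.
Since 200 < 250, the ceiling is binding.
At p = 200: qd = 2471 - 7·200 = 1071 and qs = 5·200 - 529 = 471.
Shortage = qd - qs = 1071 - 471 = 600.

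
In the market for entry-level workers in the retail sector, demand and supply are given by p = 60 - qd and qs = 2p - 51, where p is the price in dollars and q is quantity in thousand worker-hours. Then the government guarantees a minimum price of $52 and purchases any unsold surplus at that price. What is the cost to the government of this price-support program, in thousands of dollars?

2340

Rearranging demand gives qd = 60 - p. Setting quantity demanded equal to quantity supplied, 60 - p = 2p - 51, gives p* = 37 and q* = 23.
The floor of 52 is above the equilibrium price 37, so it binds.
At p = 52: qd = 60 - 52 = 8 and qs = 2·52 - 51 = 53.
Surplus = qs - qd = 45.
Government expenditure = surplus × support price = 45 × 52 = 2340.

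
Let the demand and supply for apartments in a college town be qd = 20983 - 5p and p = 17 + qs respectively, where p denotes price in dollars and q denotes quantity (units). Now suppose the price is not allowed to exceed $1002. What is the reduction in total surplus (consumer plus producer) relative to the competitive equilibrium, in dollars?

Rearranging supply gives qs = p - 17. In a free market, 20983 - 5p = p - 17 gives the equilibrium p* = 3500, q* = 3483.
The ceiling of 1002 is below the equilibrium price 3500, so it binds.
At p = 1002: qd = 20983 - 5·1002 = 15973 and qs = 1002 - 17 = 985.
Quantity traded falls to 985. At q = 985 the demand price is (20983 - 985)/5 = 3999.6 and the supply price is 17 + 985 = 1002.
Deadweight loss = ½ · (3999.6 - 1002) · (3483 - 985) = ½ · 2997.6 · 2498 = 3744002.4.

3744002.4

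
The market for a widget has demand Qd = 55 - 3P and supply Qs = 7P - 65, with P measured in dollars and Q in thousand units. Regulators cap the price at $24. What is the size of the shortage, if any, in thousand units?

Equilibrium: 55 - 3P = 7P - 65, so 120 = 10P and P* = 12, Q* = 19.
The ceiling of 24 is above the equilibrium price 12, so it is not binding; the market clears at P* = 12, Q* = 19.
Since the control does not bind, there is no shortage.

0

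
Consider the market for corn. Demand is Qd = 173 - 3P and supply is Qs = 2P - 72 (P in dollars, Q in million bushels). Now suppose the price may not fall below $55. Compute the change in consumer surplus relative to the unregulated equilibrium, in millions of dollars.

-102

In a free market, 173 - 3P = 2P - 72 gives the equilibrium P* = 49, Q* = 26.
Since 55 > 49, the floor is binding.
At P = 55: Qd = 173 - 3·55 = 8 and Qs = 2·55 - 72 = 38.
Consumer surplus without the control is ½ · (173/3 - 49) · 26 = 338/3.
With the floor, consumers buy 8 units at 55, so CS = ½ · (173/3 - 55) · 8 = 32/3.
Change in consumer surplus = 32/3 - 338/3 = -102.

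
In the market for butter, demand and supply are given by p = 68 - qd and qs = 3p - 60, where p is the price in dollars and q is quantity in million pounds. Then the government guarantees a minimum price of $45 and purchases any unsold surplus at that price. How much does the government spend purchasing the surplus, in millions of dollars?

2340

Rearranging demand gives qd = 68 - p. Setting quantity demanded equal to quantity supplied, 68 - p = 3p - 60, gives p* = 32 and q* = 36.
Since 45 > 32, the floor is binding.
At p = 45: qd = 68 - 45 = 23 and qs = 3·45 - 60 = 75.
Surplus = qs - qd = 52.
Government expenditure = surplus × support price = 52 × 45 = 2340.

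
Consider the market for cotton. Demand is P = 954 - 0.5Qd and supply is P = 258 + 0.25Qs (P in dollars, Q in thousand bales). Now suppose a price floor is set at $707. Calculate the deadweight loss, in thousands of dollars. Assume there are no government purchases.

70633.5

Rearranging demand gives Qd = 1908 - 2P; rearranging supply gives Qs = 4P - 1032. Setting quantity demanded equal to quantity supplied, 1908 - 2P = 4P - 1032, gives P* = 490 and Q* = 928.
Since 707 > 490, the floor is binding.
At P = 707: Qd = 1908 - 2·707 = 494 and Qs = 4·707 - 1032 = 1796.
Quantity traded falls to 494. At Q = 494 the demand price is (1908 - 494)/2 = 707 and the supply price is (1032 + 494)/4 = 381.5.
Deadweight loss = ½ · (707 - 381.5) · (928 - 494) = ½ · 325.5 · 434 = 70633.5.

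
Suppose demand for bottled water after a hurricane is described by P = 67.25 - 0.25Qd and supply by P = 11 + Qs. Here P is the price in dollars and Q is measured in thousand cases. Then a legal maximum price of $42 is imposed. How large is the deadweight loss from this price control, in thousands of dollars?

Rearranging demand gives Qd = 269 - 4P; rearranging supply gives Qs = P - 11. Equilibrium: 269 - 4P = P - 11, so 280 = 5P and P* = 56, Q* = 45.
The ceiling of 42 is below the equilibrium price 56, so it binds.
At P = 42: Qd = 269 - 4·42 = 101 and Qs = 42 - 11 = 31.
Quantity traded falls to 31. At Q = 31 the demand price is (269 - 31)/4 = 59.5 and the supply price is 11 + 31 = 42.
Deadweight loss = ½ · (59.5 - 42) · (45 - 31) = ½ · 17.5 · 14 = 122.5.

122.5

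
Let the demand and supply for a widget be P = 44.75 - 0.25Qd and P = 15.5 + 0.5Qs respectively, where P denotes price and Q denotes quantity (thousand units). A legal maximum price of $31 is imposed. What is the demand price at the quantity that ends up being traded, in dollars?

37

Rearranging demand gives Qd = 179 - 4P; rearranging supply gives Qs = 2P - 31. Setting quantity demanded equal to quantity supplied, 179 - 4P = 2P - 31, gives P* = 35 and Q* = 39.
Since 31 < 35, the ceiling is binding.
At P = 31: Qd = 179 - 4·31 = 55 and Qs = 2·31 - 31 = 31.
Only 31 units reach the market. On the demand curve, the marginal buyer's willingness to pay at Q = 31 is (179 - 31)/4 = 37.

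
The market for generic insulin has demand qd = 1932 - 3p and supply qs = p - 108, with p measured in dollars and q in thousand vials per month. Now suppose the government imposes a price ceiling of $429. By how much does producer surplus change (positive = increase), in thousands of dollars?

Without the control the market clears where 1932 - 3p = p - 108, i.e. p* = 510 and q* = 402.
Because the ceiling (429) lies below the market-clearing price, it is binding.
At p = 429: qd = 1932 - 3·429 = 645 and qs = 429 - 108 = 321.
Producer surplus without the control is ½ · (510 - 108) · 402 = 80802.
With the ceiling, producers sell 321 units at 429, so PS = ½ · (429 - 108) · 321 = 51520.5.
Change in producer surplus = 51520.5 - 80802 = -29281.5.

-29281.5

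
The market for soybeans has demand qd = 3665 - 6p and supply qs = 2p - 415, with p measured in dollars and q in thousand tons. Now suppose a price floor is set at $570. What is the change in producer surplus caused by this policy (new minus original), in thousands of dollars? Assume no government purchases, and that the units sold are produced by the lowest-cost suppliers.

Without the control the market clears where 3665 - 6p = 2p - 415, i.e. p* = 510 and q* = 605.
The floor of 570 is above the equilibrium price 510, so it binds.
At p = 570: qd = 3665 - 6·570 = 245 and qs = 2·570 - 415 = 725.
Producer surplus without the control is ½ · (510 - 207.5) · 605 = 91506.25.
With the floor, 245 units are sold at 570. The supply price at q = 245 is 330, so PS = ½ · [(570 - 207.5) + (570 - 330)] · 245 = 73806.25.
Change in producer surplus = 73806.25 - 91506.25 = -17700.

-17700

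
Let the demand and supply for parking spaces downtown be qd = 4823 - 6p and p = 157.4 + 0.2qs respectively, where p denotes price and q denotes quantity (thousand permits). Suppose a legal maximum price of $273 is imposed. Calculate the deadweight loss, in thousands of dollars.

Rearranging supply gives qs = 5p - 787. Setting quantity demanded equal to quantity supplied, 4823 - 6p = 5p - 787, gives p* = 510 and q* = 1763.
Since 273 < 510, the ceiling is binding.
At p = 273: qd = 4823 - 6·273 = 3185 and qs = 5·273 - 787 = 578.
Quantity traded falls to 578. At q = 578 the demand price is (4823 - 578)/6 = 707.5 and the supply price is (787 + 578)/5 = 273.
Deadweight loss = ½ · (707.5 - 273) · (1763 - 578) = ½ · 434.5 · 1185 = 257441.25.

257441.25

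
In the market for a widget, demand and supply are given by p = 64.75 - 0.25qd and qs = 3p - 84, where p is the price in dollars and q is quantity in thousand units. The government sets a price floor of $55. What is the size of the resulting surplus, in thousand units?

Rearranging demand gives qd = 259 - 4p. Without the control the market clears where 259 - 4p = 3p - 84, i.e. p* = 49 and q* = 63.
Since 55 > 49, the floor is binding.
At p = 55: qd = 259 - 4·55 = 39 and qs = 3·55 - 84 = 81.
Surplus = qs - qd = 81 - 39 = 42.

42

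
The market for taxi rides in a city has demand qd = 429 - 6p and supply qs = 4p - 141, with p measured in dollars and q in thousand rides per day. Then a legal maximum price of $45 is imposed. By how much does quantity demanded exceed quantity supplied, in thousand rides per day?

120

Without the control the market clears where 429 - 6p = 4p - 141, i.e. p* = 57 and q* = 87.
The ceiling of 45 is below the equilibrium price 57, so it binds.
At p = 45: qd = 429 - 6·45 = 159 and qs = 4·45 - 141 = 39.
Shortage = qd - qs = 159 - 39 = 120.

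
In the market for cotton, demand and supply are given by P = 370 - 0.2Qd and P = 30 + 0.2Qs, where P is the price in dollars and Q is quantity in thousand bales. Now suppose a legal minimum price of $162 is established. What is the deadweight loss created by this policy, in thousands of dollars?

0

Rearranging demand gives Qd = 1850 - 5P; rearranging supply gives Qs = 5P - 150. Without the control the market clears where 1850 - 5P = 5P - 150, i.e. P* = 200 and Q* = 850.
Since 162 is below P* = 200, the floor does not bind and the free-market outcome prevails.
Since the control does not bind, no trades are prevented and deadweight loss is zero.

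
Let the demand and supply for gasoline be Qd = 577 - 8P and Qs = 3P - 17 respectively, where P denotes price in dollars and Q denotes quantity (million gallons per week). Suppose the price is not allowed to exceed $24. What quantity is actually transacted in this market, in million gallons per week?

Setting quantity demanded equal to quantity supplied, 577 - 8P = 3P - 17, gives P* = 54 and Q* = 145.
Since 24 < 54, the ceiling is binding.
At P = 24: Qd = 577 - 8·24 = 385 and Qs = 3·24 - 17 = 55.
The quantity actually transacted is the short side, supply: 55.

55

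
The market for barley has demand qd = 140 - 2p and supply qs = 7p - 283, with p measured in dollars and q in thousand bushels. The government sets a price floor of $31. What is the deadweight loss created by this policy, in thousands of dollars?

0

In a free market, 140 - 2p = 7p - 283 gives the equilibrium p* = 47, q* = 46.
Since 31 is below p* = 47, the floor does not bind and the free-market outcome prevails.
Since the control does not bind, no trades are prevented and deadweight loss is zero.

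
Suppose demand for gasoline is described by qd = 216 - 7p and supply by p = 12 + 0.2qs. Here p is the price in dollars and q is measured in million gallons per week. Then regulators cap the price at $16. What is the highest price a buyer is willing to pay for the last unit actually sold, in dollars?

28

Rearranging supply gives qs = 5p - 60. Equilibrium: 216 - 7p = 5p - 60, so 276 = 12p and p* = 23, q* = 55.
The ceiling of 16 is below the equilibrium price 23, so it binds.
At p = 16: qd = 216 - 7·16 = 104 and qs = 5·16 - 60 = 20.
Only 20 units reach the market. On the demand curve, the marginal buyer's willingness to pay at q = 20 is (216 - 20)/7 = 28.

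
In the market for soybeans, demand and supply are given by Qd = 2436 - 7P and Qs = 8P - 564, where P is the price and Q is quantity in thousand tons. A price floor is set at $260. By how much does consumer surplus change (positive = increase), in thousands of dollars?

-49560

Without the control the market clears where 2436 - 7P = 8P - 564, i.e. P* = 200 and Q* = 1036.
Because the floor (260) lies above the market-clearing price, it is binding.
At P = 260: Qd = 2436 - 7·260 = 616 and Qs = 8·260 - 564 = 1516.
Consumer surplus without the control is ½ · (348 - 200) · 1036 = 76664.
With the floor, consumers buy 616 units at 260, so CS = ½ · (348 - 260) · 616 = 27104.
Change in consumer surplus = 27104 - 76664 = -49560.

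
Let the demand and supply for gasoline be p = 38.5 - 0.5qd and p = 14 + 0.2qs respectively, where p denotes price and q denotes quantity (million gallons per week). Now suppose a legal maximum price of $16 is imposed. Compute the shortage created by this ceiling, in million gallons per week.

35

Rearranging demand gives qd = 77 - 2p; rearranging supply gives qs = 5p - 70. Without the control the market clears where 77 - 2p = 5p - 70, i.e. p* = 21 and q* = 35.
The ceiling of 16 is below the equilibrium price 21, so it binds.
At p = 16: qd = 77 - 2·16 = 45 and qs = 5·16 - 70 = 10.
Shortage = qd - qs = 45 - 10 = 35.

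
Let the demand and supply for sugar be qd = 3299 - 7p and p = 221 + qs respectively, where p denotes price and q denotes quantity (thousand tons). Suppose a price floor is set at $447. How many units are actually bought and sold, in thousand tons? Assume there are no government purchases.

170

Rearranging supply gives qs = p - 221. In a free market, 3299 - 7p = p - 221 gives the equilibrium p* = 440, q* = 219.
The floor of 447 is above the equilibrium price 440, so it binds.
At p = 447: qd = 3299 - 7·447 = 170 and qs = 447 - 221 = 226.
The quantity actually transacted is the short side, demand: 170.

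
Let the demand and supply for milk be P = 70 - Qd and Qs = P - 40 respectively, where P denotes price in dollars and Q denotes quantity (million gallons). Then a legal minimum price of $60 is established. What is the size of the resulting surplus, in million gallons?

10

Rearranging demand gives Qd = 70 - P. Without the control the market clears where 70 - P = P - 40, i.e. P* = 55 and Q* = 15.
Since 60 > 55, the floor is binding.
At P = 60: Qd = 70 - 60 = 10 and Qs = 60 - 40 = 20.
Surplus = Qs - Qd = 20 - 10 = 10.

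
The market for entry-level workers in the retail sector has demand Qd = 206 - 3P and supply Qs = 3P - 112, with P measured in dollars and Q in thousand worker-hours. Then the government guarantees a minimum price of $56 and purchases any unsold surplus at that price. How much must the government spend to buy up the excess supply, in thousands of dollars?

1008

Equilibrium: 206 - 3P = 3P - 112, so 318 = 6P and P* = 53, Q* = 47.
Since 56 > 53, the floor is binding.
At P = 56: Qd = 206 - 3·56 = 38 and Qs = 3·56 - 112 = 56.
Surplus = Qs - Qd = 18.
Government expenditure = surplus × support price = 18 × 56 = 1008.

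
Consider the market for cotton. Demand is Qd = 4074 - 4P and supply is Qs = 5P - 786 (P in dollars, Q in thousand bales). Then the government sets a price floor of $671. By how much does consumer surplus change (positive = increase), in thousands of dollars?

-216412

Without the control the market clears where 4074 - 4P = 5P - 786, i.e. P* = 540 and Q* = 1914.
Since 671 > 540, the floor is binding.
At P = 671: Qd = 4074 - 4·671 = 1390 and Qs = 5·671 - 786 = 2569.
Consumer surplus without the control is ½ · (1018.5 - 540) · 1914 = 457924.5.
With the floor, consumers buy 1390 units at 671, so CS = ½ · (1018.5 - 671) · 1390 = 241512.5.
Change in consumer surplus = 241512.5 - 457924.5 = -216412.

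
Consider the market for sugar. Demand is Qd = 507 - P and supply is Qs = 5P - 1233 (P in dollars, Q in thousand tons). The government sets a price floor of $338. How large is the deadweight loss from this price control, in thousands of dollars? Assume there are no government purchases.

In a free market, 507 - P = 5P - 1233 gives the equilibrium P* = 290, Q* = 217.
Because the floor (338) lies above the market-clearing price, it is binding.
At P = 338: Qd = 507 - 338 = 169 and Qs = 5·338 - 1233 = 457.
Quantity traded falls to 169. At Q = 169 the demand price is 507 - 169 = 338 and the supply price is (1233 + 169)/5 = 280.4.
Deadweight loss = ½ · (338 - 280.4) · (217 - 169) = ½ · 57.6 · 48 = 1382.4.

1382.4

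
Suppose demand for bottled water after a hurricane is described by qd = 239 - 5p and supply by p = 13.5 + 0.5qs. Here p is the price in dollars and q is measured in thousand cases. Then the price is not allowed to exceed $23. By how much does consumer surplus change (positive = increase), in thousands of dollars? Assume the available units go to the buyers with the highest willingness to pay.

195

Rearranging supply gives qs = 2p - 27. Setting quantity demanded equal to quantity supplied, 239 - 5p = 2p - 27, gives p* = 38 and q* = 49.
The ceiling of 23 is below the equilibrium price 38, so it binds.
At p = 23: qd = 239 - 5·23 = 124 and qs = 2·23 - 27 = 19.
Consumer surplus without the control is ½ · (47.8 - 38) · 49 = 240.1.
With the ceiling, 19 units are sold at 23 (assume they go to the highest-value buyers). The demand price at q = 19 is 44, so CS = ½ · [(47.8 - 23) + (44 - 23)] · 19 = 435.1.
Change in consumer surplus = 435.1 - 240.1 = 195.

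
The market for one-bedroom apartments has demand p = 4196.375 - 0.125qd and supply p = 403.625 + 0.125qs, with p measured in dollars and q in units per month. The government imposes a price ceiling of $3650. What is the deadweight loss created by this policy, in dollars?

0

Rearranging demand gives qd = 33571 - 8p; rearranging supply gives qs = 8p - 3229. In a free market, 33571 - 8p = 8p - 3229 gives the equilibrium p* = 2300, q* = 15171.
Since 3650 is above p* = 2300, the ceiling does not bind and the free-market outcome prevails.
Since the control does not bind, no trades are prevented and deadweight loss is zero.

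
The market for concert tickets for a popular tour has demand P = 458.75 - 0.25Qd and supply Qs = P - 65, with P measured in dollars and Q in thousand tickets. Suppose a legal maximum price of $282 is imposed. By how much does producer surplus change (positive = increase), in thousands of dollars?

Rearranging demand gives Qd = 1835 - 4P. Without the control the market clears where 1835 - 4P = P - 65, i.e. P* = 380 and Q* = 315.
The ceiling of 282 is below the equilibrium price 380, so it binds.
At P = 282: Qd = 1835 - 4·282 = 707 and Qs = 282 - 65 = 217.
Producer surplus without the control is ½ · (380 - 65) · 315 = 49612.5.
With the ceiling, producers sell 217 units at 282, so PS = ½ · (282 - 65) · 217 = 23544.5.
Change in producer surplus = 23544.5 - 49612.5 = -26068.

-26068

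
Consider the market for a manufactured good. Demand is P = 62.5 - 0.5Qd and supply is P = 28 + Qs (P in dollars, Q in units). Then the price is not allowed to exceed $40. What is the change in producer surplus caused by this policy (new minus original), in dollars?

Rearranging demand gives Qd = 125 - 2P; rearranging supply gives Qs = P - 28. Without the control the market clears where 125 - 2P = P - 28, i.e. P* = 51 and Q* = 23.
Since 40 < 51, the ceiling is binding.
At P = 40: Qd = 125 - 2·40 = 45 and Qs = 40 - 28 = 12.
Producer surplus without the control is ½ · (51 - 28) · 23 = 264.5.
With the ceiling, producers sell 12 units at 40, so PS = ½ · (40 - 28) · 12 = 72.
Change in producer surplus = 72 - 264.5 = -192.5.

-192.5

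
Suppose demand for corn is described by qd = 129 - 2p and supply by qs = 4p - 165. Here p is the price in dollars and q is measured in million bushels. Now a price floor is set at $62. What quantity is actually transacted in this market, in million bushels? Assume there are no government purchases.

In a free market, 129 - 2p = 4p - 165 gives the equilibrium p* = 49, q* = 31.
The floor of 62 is above the equilibrium price 49, so it binds.
At p = 62: qd = 129 - 2·62 = 5 and qs = 4·62 - 165 = 83.
The quantity actually transacted is the short side, demand: 5.

5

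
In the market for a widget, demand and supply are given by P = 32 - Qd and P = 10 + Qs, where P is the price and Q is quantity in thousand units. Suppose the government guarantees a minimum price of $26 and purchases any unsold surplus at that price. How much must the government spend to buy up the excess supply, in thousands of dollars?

260

Rearranging demand gives Qd = 32 - P; rearranging supply gives Qs = P - 10. Setting quantity demanded equal to quantity supplied, 32 - P = P - 10, gives P* = 21 and Q* = 11.
Because the floor (26) lies above the market-clearing price, it is binding.
At P = 26: Qd = 32 - 26 = 6 and Qs = 26 - 10 = 16.
Surplus = Qs - Qd = 10.
Government expenditure = surplus × support price = 10 × 26 = 260.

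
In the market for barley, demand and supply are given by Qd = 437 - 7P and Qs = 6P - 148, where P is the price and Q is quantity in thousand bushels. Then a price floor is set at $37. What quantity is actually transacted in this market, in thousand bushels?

Setting quantity demanded equal to quantity supplied, 437 - 7P = 6P - 148, gives P* = 45 and Q* = 122.
Since 37 is below P* = 45, the floor does not bind and the free-market outcome prevails.

122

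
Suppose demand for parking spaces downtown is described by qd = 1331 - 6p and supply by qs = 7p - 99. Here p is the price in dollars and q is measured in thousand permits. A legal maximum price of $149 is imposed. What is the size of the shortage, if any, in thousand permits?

Equilibrium: 1331 - 6p = 7p - 99, so 1430 = 13p and p* = 110, q* = 671.
The ceiling of 149 is above the equilibrium price 110, so it is not binding; the market clears at p* = 110, q* = 671.
Since the control does not bind, there is no shortage.

0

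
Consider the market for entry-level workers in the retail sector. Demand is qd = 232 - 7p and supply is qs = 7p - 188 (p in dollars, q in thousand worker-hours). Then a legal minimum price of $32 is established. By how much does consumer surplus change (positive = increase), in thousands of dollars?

-30

Equilibrium: 232 - 7p = 7p - 188, so 420 = 14p and p* = 30, q* = 22.
Because the floor (32) lies above the market-clearing price, it is binding.
At p = 32: qd = 232 - 7·32 = 8 and qs = 7·32 - 188 = 36.
Consumer surplus without the control is ½ · (232/7 - 30) · 22 = 242/7.
With the floor, consumers buy 8 units at 32, so CS = ½ · (232/7 - 32) · 8 = 32/7.
Change in consumer surplus = 32/7 - 242/7 = -30.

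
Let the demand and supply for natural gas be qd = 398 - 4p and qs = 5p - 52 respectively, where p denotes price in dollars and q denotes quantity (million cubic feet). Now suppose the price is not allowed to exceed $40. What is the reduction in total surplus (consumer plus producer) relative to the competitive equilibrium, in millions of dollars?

Equilibrium: 398 - 4p = 5p - 52, so 450 = 9p and p* = 50, q* = 198.
Because the ceiling (40) lies below the market-clearing price, it is binding.
At p = 40: qd = 398 - 4·40 = 238 and qs = 5·40 - 52 = 148.
Quantity traded falls to 148. At q = 148 the demand price is (398 - 148)/4 = 62.5 and the supply price is (52 + 148)/5 = 40.
Deadweight loss = ½ · (62.5 - 40) · (198 - 148) = ½ · 22.5 · 50 = 562.5.

562.5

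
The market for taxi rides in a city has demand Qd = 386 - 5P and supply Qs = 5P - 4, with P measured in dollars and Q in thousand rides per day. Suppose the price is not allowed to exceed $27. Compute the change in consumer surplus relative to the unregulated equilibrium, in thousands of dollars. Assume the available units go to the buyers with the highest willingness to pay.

Setting quantity demanded equal to quantity supplied, 386 - 5P = 5P - 4, gives P* = 39 and Q* = 191.
Since 27 < 39, the ceiling is binding.
At P = 27: Qd = 386 - 5·27 = 251 and Qs = 5·27 - 4 = 131.
Consumer surplus without the control is ½ · (77.2 - 39) · 191 = 3648.1.
With the ceiling, 131 units are sold at 27 (assume they go to the highest-value buyers). The demand price at Q = 131 is 51, so CS = ½ · [(77.2 - 27) + (51 - 27)] · 131 = 4860.1.
Change in consumer surplus = 4860.1 - 3648.1 = 1212.

1212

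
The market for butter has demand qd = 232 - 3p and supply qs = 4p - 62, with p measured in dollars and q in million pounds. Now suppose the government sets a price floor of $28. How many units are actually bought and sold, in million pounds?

106

Without the control the market clears where 232 - 3p = 4p - 62, i.e. p* = 42 and q* = 106.
The floor of 28 is below the equilibrium price 42, so it is not binding; the market clears at p* = 42, q* = 106.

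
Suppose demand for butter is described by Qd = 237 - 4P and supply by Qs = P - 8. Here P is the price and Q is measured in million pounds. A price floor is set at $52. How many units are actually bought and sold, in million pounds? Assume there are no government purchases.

29

Without the control the market clears where 237 - 4P = P - 8, i.e. P* = 49 and Q* = 41.
Because the floor (52) lies above the market-clearing price, it is binding.
At P = 52: Qd = 237 - 4·52 = 29 and Qs = 52 - 8 = 44.
The quantity actually transacted is the short side, demand: 29.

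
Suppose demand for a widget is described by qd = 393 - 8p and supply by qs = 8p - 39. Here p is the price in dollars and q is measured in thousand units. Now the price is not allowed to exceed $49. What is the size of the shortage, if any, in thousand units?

Without the control the market clears where 393 - 8p = 8p - 39, i.e. p* = 27 and q* = 177.
Since 49 is above p* = 27, the ceiling does not bind and the free-market outcome prevails.
Since the control does not bind, there is no shortage.

0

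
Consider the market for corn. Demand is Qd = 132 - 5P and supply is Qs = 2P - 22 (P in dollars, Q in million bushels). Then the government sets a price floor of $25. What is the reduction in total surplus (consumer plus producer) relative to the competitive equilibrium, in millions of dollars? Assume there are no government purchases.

Equilibrium: 132 - 5P = 2P - 22, so 154 = 7P and P* = 22, Q* = 22.
Because the floor (25) lies above the market-clearing price, it is binding.
At P = 25: Qd = 132 - 5·25 = 7 and Qs = 2·25 - 22 = 28.
Quantity traded falls to 7. At Q = 7 the demand price is (132 - 7)/5 = 25 and the supply price is (22 + 7)/2 = 14.5.
Deadweight loss = ½ · (25 - 14.5) · (22 - 7) = ½ · 10.5 · 15 = 78.75.

78.75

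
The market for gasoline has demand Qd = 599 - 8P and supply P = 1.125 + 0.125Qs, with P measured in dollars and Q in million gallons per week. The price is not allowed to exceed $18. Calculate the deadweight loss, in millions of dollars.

3200

Rearranging supply gives Qs = 8P - 9. In a free market, 599 - 8P = 8P - 9 gives the equilibrium P* = 38, Q* = 295.
Since 18 < 38, the ceiling is binding.
At P = 18: Qd = 599 - 8·18 = 455 and Qs = 8·18 - 9 = 135.
Quantity traded falls to 135. At Q = 135 the demand price is (599 - 135)/8 = 58 and the supply price is (9 + 135)/8 = 18.
Deadweight loss = ½ · (58 - 18) · (295 - 135) = ½ · 40 · 160 = 3200.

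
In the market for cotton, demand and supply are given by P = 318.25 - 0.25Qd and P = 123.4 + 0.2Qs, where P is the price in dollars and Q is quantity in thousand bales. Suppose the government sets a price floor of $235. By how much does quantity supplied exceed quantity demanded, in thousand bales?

225

Rearranging demand gives Qd = 1273 - 4P; rearranging supply gives Qs = 5P - 617. Setting quantity demanded equal to quantity supplied, 1273 - 4P = 5P - 617, gives P* = 210 and Q* = 433.
Since 235 > 210, the floor is binding.
At P = 235: Qd = 1273 - 4·235 = 333 and Qs = 5·235 - 617 = 558.
Surplus = Qs - Qd = 558 - 333 = 225.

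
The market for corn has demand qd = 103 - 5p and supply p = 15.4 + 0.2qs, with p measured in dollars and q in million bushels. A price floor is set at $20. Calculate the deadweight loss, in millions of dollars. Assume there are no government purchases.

20

Rearranging supply gives qs = 5p - 77. Equilibrium: 103 - 5p = 5p - 77, so 180 = 10p and p* = 18, q* = 13.
Since 20 > 18, the floor is binding.
At p = 20: qd = 103 - 5·20 = 3 and qs = 5·20 - 77 = 23.
Quantity traded falls to 3. At q = 3 the demand price is (103 - 3)/5 = 20 and the supply price is (77 + 3)/5 = 16.
Deadweight loss = ½ · (20 - 16) · (13 - 3) = ½ · 4 · 10 = 20.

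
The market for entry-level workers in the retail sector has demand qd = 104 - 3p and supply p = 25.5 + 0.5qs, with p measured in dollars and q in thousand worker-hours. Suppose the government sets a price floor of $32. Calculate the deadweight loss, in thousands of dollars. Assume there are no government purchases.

Rearranging supply gives qs = 2p - 51. Setting quantity demanded equal to quantity supplied, 104 - 3p = 2p - 51, gives p* = 31 and q* = 11.
The floor of 32 is above the equilibrium price 31, so it binds.
At p = 32: qd = 104 - 3·32 = 8 and qs = 2·32 - 51 = 13.
Quantity traded falls to 8. At q = 8 the demand price is (104 - 8)/3 = 32 and the supply price is (51 + 8)/2 = 29.5.
Deadweight loss = ½ · (32 - 29.5) · (11 - 8) = ½ · 2.5 · 3 = 3.75.

3.75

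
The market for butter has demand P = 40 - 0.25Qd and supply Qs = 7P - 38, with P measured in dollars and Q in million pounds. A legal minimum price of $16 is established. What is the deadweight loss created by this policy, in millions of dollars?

Rearranging demand gives Qd = 160 - 4P. Equilibrium: 160 - 4P = 7P - 38, so 198 = 11P and P* = 18, Q* = 88.
The floor of 16 is below the equilibrium price 18, so it is not binding; the market clears at P* = 18, Q* = 88.
Since the control does not bind, no trades are prevented and deadweight loss is zero.

0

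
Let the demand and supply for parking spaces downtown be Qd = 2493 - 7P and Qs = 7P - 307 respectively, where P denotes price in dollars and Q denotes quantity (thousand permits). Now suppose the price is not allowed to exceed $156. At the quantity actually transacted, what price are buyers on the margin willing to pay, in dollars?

Without the control the market clears where 2493 - 7P = 7P - 307, i.e. P* = 200 and Q* = 1093.
The ceiling of 156 is below the equilibrium price 200, so it binds.
At P = 156: Qd = 2493 - 7·156 = 1401 and Qs = 7·156 - 307 = 785.
Only 785 units reach the market. On the demand curve, the marginal buyer's willingness to pay at Q = 785 is (2493 - 785)/7 = 244.

244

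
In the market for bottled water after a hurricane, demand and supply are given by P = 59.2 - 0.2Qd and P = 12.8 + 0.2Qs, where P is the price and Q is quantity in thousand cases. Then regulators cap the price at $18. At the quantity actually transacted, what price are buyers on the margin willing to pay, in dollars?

Rearranging demand gives Qd = 296 - 5P; rearranging supply gives Qs = 5P - 64. Setting quantity demanded equal to quantity supplied, 296 - 5P = 5P - 64, gives P* = 36 and Q* = 116.
Since 18 < 36, the ceiling is binding.
At P = 18: Qd = 296 - 5·18 = 206 and Qs = 5·18 - 64 = 26.
Only 26 units reach the market. On the demand curve, the marginal buyer's willingness to pay at Q = 26 is (296 - 26)/5 = 54.

54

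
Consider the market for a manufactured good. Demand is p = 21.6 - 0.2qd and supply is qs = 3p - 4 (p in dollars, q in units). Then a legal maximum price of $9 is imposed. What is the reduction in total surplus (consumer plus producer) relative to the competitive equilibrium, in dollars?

60

Rearranging demand gives qd = 108 - 5p. Equilibrium: 108 - 5p = 3p - 4, so 112 = 8p and p* = 14, q* = 38.
Because the ceiling (9) lies below the market-clearing price, it is binding.
At p = 9: qd = 108 - 5·9 = 63 and qs = 3·9 - 4 = 23.
Quantity traded falls to 23. At q = 23 the demand price is (108 - 23)/5 = 17 and the supply price is (4 + 23)/3 = 9.
Deadweight loss = ½ · (17 - 9) · (38 - 23) = ½ · 8 · 15 = 60.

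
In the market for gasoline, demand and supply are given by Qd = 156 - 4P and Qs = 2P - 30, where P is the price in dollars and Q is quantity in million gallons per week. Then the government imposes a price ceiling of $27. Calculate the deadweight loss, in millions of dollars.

Without the control the market clears where 156 - 4P = 2P - 30, i.e. P* = 31 and Q* = 32.
Because the ceiling (27) lies below the market-clearing price, it is binding.
At P = 27: Qd = 156 - 4·27 = 48 and Qs = 2·27 - 30 = 24.
Quantity traded falls to 24. At Q = 24 the demand price is (156 - 24)/4 = 33 and the supply price is (30 + 24)/2 = 27.
Deadweight loss = ½ · (33 - 27) · (32 - 24) = ½ · 6 · 8 = 24.

24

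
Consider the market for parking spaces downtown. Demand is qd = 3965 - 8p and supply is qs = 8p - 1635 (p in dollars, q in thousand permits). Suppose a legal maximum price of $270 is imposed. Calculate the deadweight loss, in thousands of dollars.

Without the control the market clears where 3965 - 8p = 8p - 1635, i.e. p* = 350 and q* = 1165.
The ceiling of 270 is below the equilibrium price 350, so it binds.
At p = 270: qd = 3965 - 8·270 = 1805 and qs = 8·270 - 1635 = 525.
Quantity traded falls to 525. At q = 525 the demand price is (3965 - 525)/8 = 430 and the supply price is (1635 + 525)/8 = 270.
Deadweight loss = ½ · (430 - 270) · (1165 - 525) = ½ · 160 · 640 = 51200.

51200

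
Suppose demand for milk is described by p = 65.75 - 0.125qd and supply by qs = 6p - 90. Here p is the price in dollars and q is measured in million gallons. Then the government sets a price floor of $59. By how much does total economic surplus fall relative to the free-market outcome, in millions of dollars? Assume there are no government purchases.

2100

Rearranging demand gives qd = 526 - 8p. Setting quantity demanded equal to quantity supplied, 526 - 8p = 6p - 90, gives p* = 44 and q* = 174.
Because the floor (59) lies above the market-clearing price, it is binding.
At p = 59: qd = 526 - 8·59 = 54 and qs = 6·59 - 90 = 264.
Quantity traded falls to 54. At q = 54 the demand price is (526 - 54)/8 = 59 and the supply price is (90 + 54)/6 = 24.
Deadweight loss = ½ · (59 - 24) · (174 - 54) = ½ · 35 · 120 = 2100.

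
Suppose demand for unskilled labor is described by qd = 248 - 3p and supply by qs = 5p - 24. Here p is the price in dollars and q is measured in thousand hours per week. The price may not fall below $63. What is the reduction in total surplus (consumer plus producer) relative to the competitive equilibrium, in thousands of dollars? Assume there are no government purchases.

Without the control the market clears where 248 - 3p = 5p - 24, i.e. p* = 34 and q* = 146.
Since 63 > 34, the floor is binding.
At p = 63: qd = 248 - 3·63 = 59 and qs = 5·63 - 24 = 291.
Quantity traded falls to 59. At q = 59 the demand price is (248 - 59)/3 = 63 and the supply price is (24 + 59)/5 = 16.6.
Deadweight loss = ½ · (63 - 16.6) · (146 - 59) = ½ · 46.4 · 87 = 2018.4.

2018.4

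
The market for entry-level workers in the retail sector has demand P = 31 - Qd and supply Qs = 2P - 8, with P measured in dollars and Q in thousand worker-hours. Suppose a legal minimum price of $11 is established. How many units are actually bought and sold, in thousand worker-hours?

Rearranging demand gives Qd = 31 - P. Without the control the market clears where 31 - P = 2P - 8, i.e. P* = 13 and Q* = 18.
The floor of 11 is below the equilibrium price 13, so it is not binding; the market clears at P* = 13, Q* = 18.

18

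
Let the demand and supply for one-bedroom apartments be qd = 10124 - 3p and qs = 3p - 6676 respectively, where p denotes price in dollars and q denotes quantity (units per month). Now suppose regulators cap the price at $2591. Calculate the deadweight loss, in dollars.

Without the control the market clears where 10124 - 3p = 3p - 6676, i.e. p* = 2800 and q* = 1724.
The ceiling of 2591 is below the equilibrium price 2800, so it binds.
At p = 2591: qd = 10124 - 3·2591 = 2351 and qs = 3·2591 - 6676 = 1097.
Quantity traded falls to 1097. At q = 1097 the demand price is (10124 - 1097)/3 = 3009 and the supply price is (6676 + 1097)/3 = 2591.
Deadweight loss = ½ · (3009 - 2591) · (1724 - 1097) = ½ · 418 · 627 = 131043.

131043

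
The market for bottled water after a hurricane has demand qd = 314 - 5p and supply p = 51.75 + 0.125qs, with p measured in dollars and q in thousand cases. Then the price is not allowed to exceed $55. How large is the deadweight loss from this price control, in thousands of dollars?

Rearranging supply gives qs = 8p - 414. Equilibrium: 314 - 5p = 8p - 414, so 728 = 13p and p* = 56, q* = 34.
The ceiling of 55 is below the equilibrium price 56, so it binds.
At p = 55: qd = 314 - 5·55 = 39 and qs = 8·55 - 414 = 26.
Quantity traded falls to 26. At q = 26 the demand price is (314 - 26)/5 = 57.6 and the supply price is (414 + 26)/8 = 55.
Deadweight loss = ½ · (57.6 - 55) · (34 - 26) = ½ · 2.6 · 8 = 10.4.

10.4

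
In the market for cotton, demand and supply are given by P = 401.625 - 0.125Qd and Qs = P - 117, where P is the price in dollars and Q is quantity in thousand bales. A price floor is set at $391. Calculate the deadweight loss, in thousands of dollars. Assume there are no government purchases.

Rearranging demand gives Qd = 3213 - 8P. Without the control the market clears where 3213 - 8P = P - 117, i.e. P* = 370 and Q* = 253.
Because the floor (391) lies above the market-clearing price, it is binding.
At P = 391: Qd = 3213 - 8·391 = 85 and Qs = 391 - 117 = 274.
Quantity traded falls to 85. At Q = 85 the demand price is (3213 - 85)/8 = 391 and the supply price is 117 + 85 = 202.
Deadweight loss = ½ · (391 - 202) · (253 - 85) = ½ · 189 · 168 = 15876.

15876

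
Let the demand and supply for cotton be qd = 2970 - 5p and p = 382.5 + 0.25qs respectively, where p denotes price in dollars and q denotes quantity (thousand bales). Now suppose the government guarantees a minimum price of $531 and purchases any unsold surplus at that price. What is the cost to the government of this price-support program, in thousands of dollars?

148149

Rearranging supply gives qs = 4p - 1530. Without the control the market clears where 2970 - 5p = 4p - 1530, i.e. p* = 500 and q* = 470.
Because the floor (531) lies above the market-clearing price, it is binding.
At p = 531: qd = 2970 - 5·531 = 315 and qs = 4·531 - 1530 = 594.
Surplus = qs - qd = 279.
Government expenditure = surplus × support price = 279 × 531 = 148149.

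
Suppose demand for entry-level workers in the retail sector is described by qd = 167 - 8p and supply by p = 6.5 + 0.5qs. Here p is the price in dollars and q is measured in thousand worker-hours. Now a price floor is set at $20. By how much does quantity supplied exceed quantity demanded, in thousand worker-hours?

Rearranging supply gives qs = 2p - 13. Equilibrium: 167 - 8p = 2p - 13, so 180 = 10p and p* = 18, q* = 23.
Because the floor (20) lies above the market-clearing price, it is binding.
At p = 20: qd = 167 - 8·20 = 7 and qs = 2·20 - 13 = 27.
Surplus = qs - qd = 27 - 7 = 20.

20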